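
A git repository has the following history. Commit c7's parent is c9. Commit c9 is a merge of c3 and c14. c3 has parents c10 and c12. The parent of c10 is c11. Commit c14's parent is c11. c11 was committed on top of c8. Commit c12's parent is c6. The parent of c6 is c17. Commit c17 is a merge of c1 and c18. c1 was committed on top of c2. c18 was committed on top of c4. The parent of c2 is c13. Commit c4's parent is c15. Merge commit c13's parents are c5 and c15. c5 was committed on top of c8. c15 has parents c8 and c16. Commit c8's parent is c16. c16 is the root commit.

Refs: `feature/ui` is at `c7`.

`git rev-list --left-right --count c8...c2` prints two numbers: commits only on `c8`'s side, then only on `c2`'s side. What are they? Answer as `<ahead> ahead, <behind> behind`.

0 ahead, 4 behind

Reachable from c8: {c16, c8}.
Reachable from c2: {c13, c15, c16, c2, c5, c8}.
Only in c8's history (ahead): {} — 0.
Only in c2's history (behind): {c13, c15, c2, c5} — 4.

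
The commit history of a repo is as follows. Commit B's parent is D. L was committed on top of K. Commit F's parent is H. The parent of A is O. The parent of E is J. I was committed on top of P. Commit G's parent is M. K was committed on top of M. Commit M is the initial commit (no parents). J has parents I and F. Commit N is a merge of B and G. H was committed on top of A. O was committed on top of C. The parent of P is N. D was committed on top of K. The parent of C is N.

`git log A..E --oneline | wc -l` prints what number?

Reachable from E: {A, B, C, D, E, F, G, H, I, J, K, M, N, O, P}.
Reachable from A: {A, B, C, D, G, K, M, N, O}.
In E's history but not A's: {E, F, H, I, J, P} — 6 commits.

6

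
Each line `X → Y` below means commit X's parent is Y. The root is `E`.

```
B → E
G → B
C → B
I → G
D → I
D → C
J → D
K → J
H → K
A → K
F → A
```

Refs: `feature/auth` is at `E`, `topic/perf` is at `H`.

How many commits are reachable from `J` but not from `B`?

5

Reachable from J: {B, C, D, E, G, I, J}.
Reachable from B: {B, E}.
In J's history but not B's: {C, D, G, I, J} — 5 commits.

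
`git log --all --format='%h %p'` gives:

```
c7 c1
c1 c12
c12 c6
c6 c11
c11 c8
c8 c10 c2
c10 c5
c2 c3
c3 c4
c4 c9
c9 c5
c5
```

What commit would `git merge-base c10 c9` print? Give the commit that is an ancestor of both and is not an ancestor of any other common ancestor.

Ancestors of c10: {c10, c5}.
Ancestors of c9: {c5, c9}.
Common ancestors: {c5}.
The only common ancestor is c5, so it is the merge base.

c5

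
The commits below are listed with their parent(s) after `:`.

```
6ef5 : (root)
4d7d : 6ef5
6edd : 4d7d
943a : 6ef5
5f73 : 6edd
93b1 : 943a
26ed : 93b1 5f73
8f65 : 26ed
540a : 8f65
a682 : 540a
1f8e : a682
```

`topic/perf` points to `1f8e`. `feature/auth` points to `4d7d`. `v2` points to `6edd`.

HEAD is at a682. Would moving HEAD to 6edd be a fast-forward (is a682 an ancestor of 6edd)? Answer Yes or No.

A fast-forward from a682 to 6edd is possible iff a682 is an ancestor of 6edd.
Ancestors of 6edd: {4d7d, 6edd, 6ef5}.
a682 is not among them, so fast-forward is not possible.

No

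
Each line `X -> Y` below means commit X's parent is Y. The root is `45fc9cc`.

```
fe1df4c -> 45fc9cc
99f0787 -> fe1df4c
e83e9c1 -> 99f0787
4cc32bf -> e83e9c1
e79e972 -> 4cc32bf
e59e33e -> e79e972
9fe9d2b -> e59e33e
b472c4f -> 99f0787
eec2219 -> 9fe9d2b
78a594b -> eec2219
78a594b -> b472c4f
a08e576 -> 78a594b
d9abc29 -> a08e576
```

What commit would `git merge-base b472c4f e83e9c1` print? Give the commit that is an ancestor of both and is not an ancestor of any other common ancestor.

99f0787

Ancestors of b472c4f: {45fc9cc, 99f0787, b472c4f, fe1df4c}.
Ancestors of e83e9c1: {45fc9cc, 99f0787, e83e9c1, fe1df4c}.
Common ancestors: {45fc9cc, 99f0787, fe1df4c}.
Among these, 99f0787 is not an ancestor of any other common ancestor — it is the merge base.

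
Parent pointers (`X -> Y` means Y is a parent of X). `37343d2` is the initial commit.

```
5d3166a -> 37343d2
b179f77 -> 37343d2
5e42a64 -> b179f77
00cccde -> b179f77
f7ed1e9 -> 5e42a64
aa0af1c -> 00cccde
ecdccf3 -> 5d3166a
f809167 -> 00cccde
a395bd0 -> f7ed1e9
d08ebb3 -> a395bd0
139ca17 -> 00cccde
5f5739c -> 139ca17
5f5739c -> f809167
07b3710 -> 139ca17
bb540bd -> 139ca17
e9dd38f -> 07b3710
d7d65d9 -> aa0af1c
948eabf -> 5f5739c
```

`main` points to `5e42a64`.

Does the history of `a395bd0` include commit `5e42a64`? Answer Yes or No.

Yes

Ancestors of a395bd0 (commits reachable by following parents): {37343d2, 5e42a64, a395bd0, b179f77, f7ed1e9}.
5e42a64 is in that set, so it is an ancestor of a395bd0.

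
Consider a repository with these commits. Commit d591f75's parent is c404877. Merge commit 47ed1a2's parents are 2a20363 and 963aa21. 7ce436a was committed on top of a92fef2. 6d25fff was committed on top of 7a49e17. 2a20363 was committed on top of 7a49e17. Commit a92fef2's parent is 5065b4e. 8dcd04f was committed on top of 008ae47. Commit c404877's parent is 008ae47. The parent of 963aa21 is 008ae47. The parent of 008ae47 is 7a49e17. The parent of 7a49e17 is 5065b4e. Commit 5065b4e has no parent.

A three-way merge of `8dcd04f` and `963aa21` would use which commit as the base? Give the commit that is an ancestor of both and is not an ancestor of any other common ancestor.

008ae47

Ancestors of 8dcd04f: {008ae47, 5065b4e, 7a49e17, 8dcd04f}.
Ancestors of 963aa21: {008ae47, 5065b4e, 7a49e17, 963aa21}.
Common ancestors: {008ae47, 5065b4e, 7a49e17}.
Among these, 008ae47 is not an ancestor of any other common ancestor — it is the merge base.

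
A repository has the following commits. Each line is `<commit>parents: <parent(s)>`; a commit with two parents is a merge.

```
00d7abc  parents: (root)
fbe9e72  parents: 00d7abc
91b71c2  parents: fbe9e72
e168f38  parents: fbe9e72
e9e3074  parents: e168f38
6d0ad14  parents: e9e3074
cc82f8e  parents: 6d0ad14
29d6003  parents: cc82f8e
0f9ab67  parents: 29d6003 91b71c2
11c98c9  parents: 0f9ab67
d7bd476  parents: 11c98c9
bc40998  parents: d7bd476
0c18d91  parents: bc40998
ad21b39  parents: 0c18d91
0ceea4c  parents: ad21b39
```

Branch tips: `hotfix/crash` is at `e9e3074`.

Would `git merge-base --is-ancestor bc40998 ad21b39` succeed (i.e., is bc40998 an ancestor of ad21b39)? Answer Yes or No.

Yes

Ancestors of ad21b39 (commits reachable by following parents): {00d7abc, 0c18d91, 0f9ab67, 11c98c9, 29d6003, 6d0ad14, 91b71c2, ad21b39, bc40998, cc82f8e, d7bd476, e168f38, e9e3074, fbe9e72}.
bc40998 is in that set, so it is an ancestor of ad21b39.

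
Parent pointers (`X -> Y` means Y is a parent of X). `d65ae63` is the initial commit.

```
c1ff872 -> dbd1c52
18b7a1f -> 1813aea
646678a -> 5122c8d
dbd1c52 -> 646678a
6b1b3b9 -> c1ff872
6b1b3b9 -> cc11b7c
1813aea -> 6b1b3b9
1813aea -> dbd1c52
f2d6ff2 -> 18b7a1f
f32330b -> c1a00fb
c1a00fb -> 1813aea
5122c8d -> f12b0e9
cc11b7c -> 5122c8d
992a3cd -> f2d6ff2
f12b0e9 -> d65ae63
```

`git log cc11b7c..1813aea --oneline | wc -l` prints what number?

Reachable from 1813aea: {1813aea, 5122c8d, 646678a, 6b1b3b9, c1ff872, cc11b7c, d65ae63, dbd1c52, f12b0e9}.
Reachable from cc11b7c: {5122c8d, cc11b7c, d65ae63, f12b0e9}.
In 1813aea's history but not cc11b7c's: {1813aea, 646678a, 6b1b3b9, c1ff872, dbd1c52} — 5 commits.

5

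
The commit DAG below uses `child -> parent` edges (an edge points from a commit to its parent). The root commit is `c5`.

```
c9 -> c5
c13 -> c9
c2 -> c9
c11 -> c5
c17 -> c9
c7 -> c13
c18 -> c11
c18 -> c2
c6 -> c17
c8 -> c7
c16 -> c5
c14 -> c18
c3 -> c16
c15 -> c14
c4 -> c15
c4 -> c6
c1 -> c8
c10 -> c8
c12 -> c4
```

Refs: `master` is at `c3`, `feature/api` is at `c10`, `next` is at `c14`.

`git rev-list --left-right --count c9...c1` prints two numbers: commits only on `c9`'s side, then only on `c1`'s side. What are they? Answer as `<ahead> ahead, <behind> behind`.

Reachable from c9: {c5, c9}.
Reachable from c1: {c1, c13, c5, c7, c8, c9}.
Only in c9's history (ahead): {} — 0.
Only in c1's history (behind): {c1, c13, c7, c8} — 4.

0 ahead, 4 behind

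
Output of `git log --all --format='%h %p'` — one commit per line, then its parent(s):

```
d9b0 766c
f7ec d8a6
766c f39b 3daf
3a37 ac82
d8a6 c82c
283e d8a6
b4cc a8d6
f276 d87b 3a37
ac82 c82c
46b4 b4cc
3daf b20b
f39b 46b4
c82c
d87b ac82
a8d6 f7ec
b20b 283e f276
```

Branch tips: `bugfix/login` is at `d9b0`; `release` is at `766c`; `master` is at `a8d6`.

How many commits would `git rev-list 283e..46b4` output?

Reachable from 46b4: {46b4, a8d6, b4cc, c82c, d8a6, f7ec}.
Reachable from 283e: {283e, c82c, d8a6}.
In 46b4's history but not 283e's: {46b4, a8d6, b4cc, f7ec} — 4 commits.

4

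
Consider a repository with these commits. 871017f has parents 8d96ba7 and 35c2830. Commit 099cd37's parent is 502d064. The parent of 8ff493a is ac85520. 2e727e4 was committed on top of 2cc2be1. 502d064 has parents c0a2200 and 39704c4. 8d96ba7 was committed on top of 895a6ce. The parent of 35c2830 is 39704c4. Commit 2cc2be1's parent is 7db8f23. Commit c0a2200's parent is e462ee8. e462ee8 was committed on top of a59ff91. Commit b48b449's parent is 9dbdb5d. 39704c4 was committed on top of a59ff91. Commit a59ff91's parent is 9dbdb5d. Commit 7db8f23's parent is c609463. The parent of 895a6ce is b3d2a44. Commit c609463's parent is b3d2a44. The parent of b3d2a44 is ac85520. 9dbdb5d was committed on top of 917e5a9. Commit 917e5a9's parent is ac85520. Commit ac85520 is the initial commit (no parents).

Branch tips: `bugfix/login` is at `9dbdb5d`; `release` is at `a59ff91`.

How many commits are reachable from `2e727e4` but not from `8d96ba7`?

Reachable from 2e727e4: {2cc2be1, 2e727e4, 7db8f23, ac85520, b3d2a44, c609463}.
Reachable from 8d96ba7: {895a6ce, 8d96ba7, ac85520, b3d2a44}.
In 2e727e4's history but not 8d96ba7's: {2cc2be1, 2e727e4, 7db8f23, c609463} — 4 commits.

4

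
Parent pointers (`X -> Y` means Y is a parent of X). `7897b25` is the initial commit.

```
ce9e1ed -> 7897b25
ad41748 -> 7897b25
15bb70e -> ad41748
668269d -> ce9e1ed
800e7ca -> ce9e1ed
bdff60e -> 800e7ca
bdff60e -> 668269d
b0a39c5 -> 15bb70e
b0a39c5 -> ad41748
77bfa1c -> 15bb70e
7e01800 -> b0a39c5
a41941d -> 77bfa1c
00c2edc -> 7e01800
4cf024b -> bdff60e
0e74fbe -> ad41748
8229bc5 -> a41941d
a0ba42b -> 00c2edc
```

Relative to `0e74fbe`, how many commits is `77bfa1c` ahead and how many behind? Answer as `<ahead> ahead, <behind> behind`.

2 ahead, 1 behind

Reachable from 77bfa1c: {15bb70e, 77bfa1c, 7897b25, ad41748}.
Reachable from 0e74fbe: {0e74fbe, 7897b25, ad41748}.
Only in 77bfa1c's history (ahead): {15bb70e, 77bfa1c} — 2.
Only in 0e74fbe's history (behind): {0e74fbe} — 1.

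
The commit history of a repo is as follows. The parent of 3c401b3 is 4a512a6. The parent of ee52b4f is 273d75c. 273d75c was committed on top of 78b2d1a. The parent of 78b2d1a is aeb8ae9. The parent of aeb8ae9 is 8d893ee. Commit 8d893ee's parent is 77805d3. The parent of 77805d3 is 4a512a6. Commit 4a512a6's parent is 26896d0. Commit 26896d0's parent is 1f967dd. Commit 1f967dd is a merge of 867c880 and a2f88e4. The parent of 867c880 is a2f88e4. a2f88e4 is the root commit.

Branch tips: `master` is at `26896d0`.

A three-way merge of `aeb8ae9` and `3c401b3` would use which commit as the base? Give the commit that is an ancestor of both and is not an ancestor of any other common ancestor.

Ancestors of aeb8ae9: {1f967dd, 26896d0, 4a512a6, 77805d3, 867c880, 8d893ee, a2f88e4, aeb8ae9}.
Ancestors of 3c401b3: {1f967dd, 26896d0, 3c401b3, 4a512a6, 867c880, a2f88e4}.
Common ancestors: {1f967dd, 26896d0, 4a512a6, 867c880, a2f88e4}.
Among these, 4a512a6 is not an ancestor of any other common ancestor — it is the merge base.

4a512a6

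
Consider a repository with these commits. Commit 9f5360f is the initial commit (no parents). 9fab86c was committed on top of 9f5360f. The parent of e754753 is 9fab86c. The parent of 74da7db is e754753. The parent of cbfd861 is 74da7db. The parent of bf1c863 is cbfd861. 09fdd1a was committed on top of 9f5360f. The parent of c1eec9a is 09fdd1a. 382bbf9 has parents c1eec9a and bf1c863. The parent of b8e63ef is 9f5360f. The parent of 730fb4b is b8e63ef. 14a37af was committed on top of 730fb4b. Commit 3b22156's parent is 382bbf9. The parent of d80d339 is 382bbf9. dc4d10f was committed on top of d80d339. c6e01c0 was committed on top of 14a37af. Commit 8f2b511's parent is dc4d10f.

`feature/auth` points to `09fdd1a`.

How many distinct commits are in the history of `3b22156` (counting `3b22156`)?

10

Walking parent pointers from 3b22156: reachable set = {09fdd1a, 382bbf9, 3b22156, 74da7db, 9f5360f, 9fab86c, bf1c863, c1eec9a, cbfd861, e754753}.
That is 10 commits.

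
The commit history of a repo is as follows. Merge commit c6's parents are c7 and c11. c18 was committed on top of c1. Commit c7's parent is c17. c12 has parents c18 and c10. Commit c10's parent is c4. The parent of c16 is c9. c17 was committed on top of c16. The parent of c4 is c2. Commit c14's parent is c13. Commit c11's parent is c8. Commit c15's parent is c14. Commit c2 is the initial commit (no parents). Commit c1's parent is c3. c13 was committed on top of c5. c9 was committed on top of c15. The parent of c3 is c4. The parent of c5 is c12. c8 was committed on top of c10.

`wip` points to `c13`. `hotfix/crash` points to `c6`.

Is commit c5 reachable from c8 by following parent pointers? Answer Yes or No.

No

Ancestors of c8: {c10, c2, c4, c8}.
c5 is not in that set, so it is not an ancestor of c8.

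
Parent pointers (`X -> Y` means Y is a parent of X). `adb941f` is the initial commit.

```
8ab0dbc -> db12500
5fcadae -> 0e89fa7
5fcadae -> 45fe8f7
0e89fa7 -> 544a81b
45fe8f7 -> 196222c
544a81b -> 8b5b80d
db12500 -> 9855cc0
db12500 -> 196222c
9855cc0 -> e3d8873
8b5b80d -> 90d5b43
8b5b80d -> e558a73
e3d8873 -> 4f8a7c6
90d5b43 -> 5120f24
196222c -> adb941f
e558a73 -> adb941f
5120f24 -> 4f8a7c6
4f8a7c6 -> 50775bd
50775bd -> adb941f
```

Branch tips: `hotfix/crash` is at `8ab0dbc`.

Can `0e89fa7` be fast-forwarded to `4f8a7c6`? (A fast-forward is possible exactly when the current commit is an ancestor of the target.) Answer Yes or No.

No

A fast-forward from 0e89fa7 to 4f8a7c6 is possible iff 0e89fa7 is an ancestor of 4f8a7c6.
Ancestors of 4f8a7c6: {4f8a7c6, 50775bd, adb941f}.
0e89fa7 is not among them, so fast-forward is not possible.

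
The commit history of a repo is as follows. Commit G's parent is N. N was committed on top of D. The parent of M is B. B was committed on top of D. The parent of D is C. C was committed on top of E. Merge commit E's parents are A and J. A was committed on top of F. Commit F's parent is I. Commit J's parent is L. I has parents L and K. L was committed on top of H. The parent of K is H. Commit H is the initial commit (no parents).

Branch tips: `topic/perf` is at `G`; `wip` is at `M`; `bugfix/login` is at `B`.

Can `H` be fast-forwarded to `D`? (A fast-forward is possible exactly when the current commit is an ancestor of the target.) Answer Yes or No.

A fast-forward from H to D is possible iff H is an ancestor of D.
Ancestors of D: {A, C, D, E, F, H, I, J, K, L}.
H is among them, so fast-forward is possible.

Yes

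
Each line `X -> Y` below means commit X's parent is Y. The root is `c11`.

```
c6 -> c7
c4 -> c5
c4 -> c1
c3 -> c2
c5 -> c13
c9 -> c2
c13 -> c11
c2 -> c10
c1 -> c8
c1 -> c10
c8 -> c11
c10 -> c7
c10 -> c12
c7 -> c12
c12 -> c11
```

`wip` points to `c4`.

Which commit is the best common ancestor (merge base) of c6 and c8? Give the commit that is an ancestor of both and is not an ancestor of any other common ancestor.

Ancestors of c6: {c11, c12, c6, c7}.
Ancestors of c8: {c11, c8}.
Common ancestors: {c11}.
The only common ancestor is c11, so it is the merge base.

c11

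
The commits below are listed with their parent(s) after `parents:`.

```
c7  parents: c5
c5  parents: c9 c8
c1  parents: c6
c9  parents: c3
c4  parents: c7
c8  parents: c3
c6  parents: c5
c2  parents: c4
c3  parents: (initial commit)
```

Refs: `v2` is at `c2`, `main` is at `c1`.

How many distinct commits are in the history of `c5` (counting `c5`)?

4

Walking parent pointers from c5: reachable set = {c3, c5, c8, c9}.
That is 4 commits.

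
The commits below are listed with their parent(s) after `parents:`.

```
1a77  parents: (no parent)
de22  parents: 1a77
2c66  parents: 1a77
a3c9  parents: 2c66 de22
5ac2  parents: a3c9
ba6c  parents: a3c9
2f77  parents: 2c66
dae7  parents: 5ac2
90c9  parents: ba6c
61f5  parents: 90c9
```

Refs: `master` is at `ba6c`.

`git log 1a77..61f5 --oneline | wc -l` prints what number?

Reachable from 61f5: {1a77, 2c66, 61f5, 90c9, a3c9, ba6c, de22}.
Reachable from 1a77: {1a77}.
In 61f5's history but not 1a77's: {2c66, 61f5, 90c9, a3c9, ba6c, de22} — 6 commits.

6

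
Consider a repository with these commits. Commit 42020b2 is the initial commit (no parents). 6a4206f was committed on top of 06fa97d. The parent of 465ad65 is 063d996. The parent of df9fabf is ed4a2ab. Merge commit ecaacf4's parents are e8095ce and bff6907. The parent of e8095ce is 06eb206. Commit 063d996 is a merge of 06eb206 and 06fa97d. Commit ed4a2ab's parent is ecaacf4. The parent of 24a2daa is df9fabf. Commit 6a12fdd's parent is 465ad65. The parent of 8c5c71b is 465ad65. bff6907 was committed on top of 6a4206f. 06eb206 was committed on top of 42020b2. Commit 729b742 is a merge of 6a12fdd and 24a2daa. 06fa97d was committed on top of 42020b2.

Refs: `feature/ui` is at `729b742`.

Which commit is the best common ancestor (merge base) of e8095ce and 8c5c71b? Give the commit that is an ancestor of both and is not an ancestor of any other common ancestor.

Ancestors of e8095ce: {06eb206, 42020b2, e8095ce}.
Ancestors of 8c5c71b: {063d996, 06eb206, 06fa97d, 42020b2, 465ad65, 8c5c71b}.
Common ancestors: {06eb206, 42020b2}.
Among these, 06eb206 is not an ancestor of any other common ancestor — it is the merge base.

06eb206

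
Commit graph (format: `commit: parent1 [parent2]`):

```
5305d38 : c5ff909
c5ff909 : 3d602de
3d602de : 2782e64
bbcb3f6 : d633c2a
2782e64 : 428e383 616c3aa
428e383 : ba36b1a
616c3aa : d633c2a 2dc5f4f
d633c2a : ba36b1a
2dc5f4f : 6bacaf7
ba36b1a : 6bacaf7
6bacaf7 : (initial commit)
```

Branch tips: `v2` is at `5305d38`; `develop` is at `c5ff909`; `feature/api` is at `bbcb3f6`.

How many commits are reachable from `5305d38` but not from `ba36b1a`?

Reachable from 5305d38: {2782e64, 2dc5f4f, 3d602de, 428e383, 5305d38, 616c3aa, 6bacaf7, ba36b1a, c5ff909, d633c2a}.
Reachable from ba36b1a: {6bacaf7, ba36b1a}.
In 5305d38's history but not ba36b1a's: {2782e64, 2dc5f4f, 3d602de, 428e383, 5305d38, 616c3aa, c5ff909, d633c2a} — 8 commits.

8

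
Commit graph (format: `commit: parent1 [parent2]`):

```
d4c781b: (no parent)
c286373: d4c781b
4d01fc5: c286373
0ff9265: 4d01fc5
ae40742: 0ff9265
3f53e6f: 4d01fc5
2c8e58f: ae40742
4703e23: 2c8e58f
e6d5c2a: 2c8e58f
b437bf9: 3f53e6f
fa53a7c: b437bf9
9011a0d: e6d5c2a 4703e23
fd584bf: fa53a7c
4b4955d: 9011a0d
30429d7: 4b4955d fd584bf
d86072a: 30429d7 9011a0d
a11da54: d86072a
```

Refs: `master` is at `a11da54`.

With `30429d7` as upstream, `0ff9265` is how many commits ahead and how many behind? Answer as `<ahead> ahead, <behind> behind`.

Reachable from 0ff9265: {0ff9265, 4d01fc5, c286373, d4c781b}.
Reachable from 30429d7: {0ff9265, 2c8e58f, 30429d7, 3f53e6f, 4703e23, 4b4955d, 4d01fc5, 9011a0d, ae40742, b437bf9, c286373, d4c781b, e6d5c2a, fa53a7c, fd584bf}.
Only in 0ff9265's history (ahead): {} — 0.
Only in 30429d7's history (behind): {2c8e58f, 30429d7, 3f53e6f, 4703e23, 4b4955d, 9011a0d, ae40742, b437bf9, e6d5c2a, fa53a7c, fd584bf} — 11.

0 ahead, 11 behind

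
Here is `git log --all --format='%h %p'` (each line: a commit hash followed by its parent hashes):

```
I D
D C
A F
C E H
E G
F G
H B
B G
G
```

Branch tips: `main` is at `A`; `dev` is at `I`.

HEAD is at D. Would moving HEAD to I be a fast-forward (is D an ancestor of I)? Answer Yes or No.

A fast-forward from D to I is possible iff D is an ancestor of I.
Ancestors of I: {B, C, D, E, G, H, I}.
D is among them, so fast-forward is possible.

Yes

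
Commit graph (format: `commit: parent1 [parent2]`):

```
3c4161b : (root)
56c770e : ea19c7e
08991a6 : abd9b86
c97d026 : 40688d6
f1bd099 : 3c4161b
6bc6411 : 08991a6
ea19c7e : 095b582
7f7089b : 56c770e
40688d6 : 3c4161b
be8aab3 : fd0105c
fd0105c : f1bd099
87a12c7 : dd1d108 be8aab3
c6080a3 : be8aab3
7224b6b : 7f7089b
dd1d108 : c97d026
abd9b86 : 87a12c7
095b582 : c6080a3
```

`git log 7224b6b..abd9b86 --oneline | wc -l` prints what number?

Reachable from abd9b86: {3c4161b, 40688d6, 87a12c7, abd9b86, be8aab3, c97d026, dd1d108, f1bd099, fd0105c}.
Reachable from 7224b6b: {095b582, 3c4161b, 56c770e, 7224b6b, 7f7089b, be8aab3, c6080a3, ea19c7e, f1bd099, fd0105c}.
In abd9b86's history but not 7224b6b's: {40688d6, 87a12c7, abd9b86, c97d026, dd1d108} — 5 commits.

5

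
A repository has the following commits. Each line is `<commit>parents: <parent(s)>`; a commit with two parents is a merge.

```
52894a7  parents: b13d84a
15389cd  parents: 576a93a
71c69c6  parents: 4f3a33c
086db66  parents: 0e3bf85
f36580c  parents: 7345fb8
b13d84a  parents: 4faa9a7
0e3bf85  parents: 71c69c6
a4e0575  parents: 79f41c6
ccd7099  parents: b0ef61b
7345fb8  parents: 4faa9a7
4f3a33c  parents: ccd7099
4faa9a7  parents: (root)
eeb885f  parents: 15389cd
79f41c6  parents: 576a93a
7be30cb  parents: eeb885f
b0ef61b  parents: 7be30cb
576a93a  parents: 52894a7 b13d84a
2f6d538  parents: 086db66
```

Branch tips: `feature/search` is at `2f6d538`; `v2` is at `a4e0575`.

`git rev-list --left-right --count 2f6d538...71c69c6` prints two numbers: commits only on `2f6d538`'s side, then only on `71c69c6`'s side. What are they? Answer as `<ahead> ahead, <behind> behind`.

3 ahead, 0 behind

Reachable from 2f6d538: {086db66, 0e3bf85, 15389cd, 2f6d538, 4f3a33c, 4faa9a7, 52894a7, 576a93a, 71c69c6, 7be30cb, b0ef61b, b13d84a, ccd7099, eeb885f}.
Reachable from 71c69c6: {15389cd, 4f3a33c, 4faa9a7, 52894a7, 576a93a, 71c69c6, 7be30cb, b0ef61b, b13d84a, ccd7099, eeb885f}.
Only in 2f6d538's history (ahead): {086db66, 0e3bf85, 2f6d538} — 3.
Only in 71c69c6's history (behind): {} — 0.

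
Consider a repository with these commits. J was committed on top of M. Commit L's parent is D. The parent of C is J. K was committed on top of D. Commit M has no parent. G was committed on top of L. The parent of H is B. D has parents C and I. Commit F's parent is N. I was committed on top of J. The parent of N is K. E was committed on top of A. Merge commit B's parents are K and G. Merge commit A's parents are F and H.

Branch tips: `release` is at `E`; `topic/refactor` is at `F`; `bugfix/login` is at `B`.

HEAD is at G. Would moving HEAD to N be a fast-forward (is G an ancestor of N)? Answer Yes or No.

No

A fast-forward from G to N is possible iff G is an ancestor of N.
Ancestors of N: {C, D, I, J, K, M, N}.
G is not among them, so fast-forward is not possible.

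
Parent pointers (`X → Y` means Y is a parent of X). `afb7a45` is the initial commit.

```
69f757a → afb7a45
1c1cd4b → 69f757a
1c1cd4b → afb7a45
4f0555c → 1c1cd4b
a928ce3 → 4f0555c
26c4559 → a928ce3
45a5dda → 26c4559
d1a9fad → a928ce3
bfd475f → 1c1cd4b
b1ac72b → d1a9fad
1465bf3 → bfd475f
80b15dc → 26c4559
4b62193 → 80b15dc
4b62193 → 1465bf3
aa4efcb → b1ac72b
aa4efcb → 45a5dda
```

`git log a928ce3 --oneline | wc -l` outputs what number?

Walking parent pointers from a928ce3: reachable set = {1c1cd4b, 4f0555c, 69f757a, a928ce3, afb7a45}.
That is 5 commits.

5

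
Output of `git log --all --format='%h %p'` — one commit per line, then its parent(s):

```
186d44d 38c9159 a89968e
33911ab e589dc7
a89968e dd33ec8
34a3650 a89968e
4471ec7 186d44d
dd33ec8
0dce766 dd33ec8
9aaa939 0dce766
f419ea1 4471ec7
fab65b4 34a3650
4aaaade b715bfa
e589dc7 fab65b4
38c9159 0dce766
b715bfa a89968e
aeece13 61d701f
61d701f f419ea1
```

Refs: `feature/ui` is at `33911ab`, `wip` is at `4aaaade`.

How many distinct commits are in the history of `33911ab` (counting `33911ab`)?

6

Walking parent pointers from 33911ab: reachable set = {33911ab, 34a3650, a89968e, dd33ec8, e589dc7, fab65b4}.
That is 6 commits.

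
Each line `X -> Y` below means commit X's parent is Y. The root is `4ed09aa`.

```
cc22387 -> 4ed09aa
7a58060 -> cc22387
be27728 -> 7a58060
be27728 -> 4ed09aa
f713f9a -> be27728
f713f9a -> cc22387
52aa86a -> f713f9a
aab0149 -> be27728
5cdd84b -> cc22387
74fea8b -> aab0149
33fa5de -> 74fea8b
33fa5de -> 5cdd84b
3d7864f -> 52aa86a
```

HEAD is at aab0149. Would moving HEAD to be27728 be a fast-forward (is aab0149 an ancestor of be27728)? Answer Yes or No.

A fast-forward from aab0149 to be27728 is possible iff aab0149 is an ancestor of be27728.
Ancestors of be27728: {4ed09aa, 7a58060, be27728, cc22387}.
aab0149 is not among them, so fast-forward is not possible.

No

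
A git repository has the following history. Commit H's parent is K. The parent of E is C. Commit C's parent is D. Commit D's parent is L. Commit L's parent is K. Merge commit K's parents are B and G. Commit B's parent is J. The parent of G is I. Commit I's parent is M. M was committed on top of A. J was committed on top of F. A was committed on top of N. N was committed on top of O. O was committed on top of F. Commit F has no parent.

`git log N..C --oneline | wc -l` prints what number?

Reachable from C: {A, B, C, D, F, G, I, J, K, L, M, N, O}.
Reachable from N: {F, N, O}.
In C's history but not N's: {A, B, C, D, G, I, J, K, L, M} — 10 commits.

10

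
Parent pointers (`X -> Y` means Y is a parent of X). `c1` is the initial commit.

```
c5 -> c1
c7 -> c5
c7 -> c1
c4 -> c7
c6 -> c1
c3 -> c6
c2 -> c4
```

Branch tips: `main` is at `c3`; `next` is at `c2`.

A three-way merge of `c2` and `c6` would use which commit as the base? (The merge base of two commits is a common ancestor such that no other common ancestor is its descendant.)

c1

Ancestors of c2: {c1, c2, c4, c5, c7}.
Ancestors of c6: {c1, c6}.
Common ancestors: {c1}.
The only common ancestor is c1, so it is the merge base.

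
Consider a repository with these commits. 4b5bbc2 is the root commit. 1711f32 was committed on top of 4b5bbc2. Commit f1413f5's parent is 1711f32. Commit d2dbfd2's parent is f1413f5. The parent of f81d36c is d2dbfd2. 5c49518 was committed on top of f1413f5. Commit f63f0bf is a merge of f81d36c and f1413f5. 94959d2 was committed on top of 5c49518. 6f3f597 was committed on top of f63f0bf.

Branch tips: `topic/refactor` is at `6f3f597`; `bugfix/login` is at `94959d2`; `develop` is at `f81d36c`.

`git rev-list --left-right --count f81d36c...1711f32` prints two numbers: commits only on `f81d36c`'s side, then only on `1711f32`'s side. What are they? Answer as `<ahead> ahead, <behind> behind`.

Reachable from f81d36c: {1711f32, 4b5bbc2, d2dbfd2, f1413f5, f81d36c}.
Reachable from 1711f32: {1711f32, 4b5bbc2}.
Only in f81d36c's history (ahead): {d2dbfd2, f1413f5, f81d36c} — 3.
Only in 1711f32's history (behind): {} — 0.

3 ahead, 0 behind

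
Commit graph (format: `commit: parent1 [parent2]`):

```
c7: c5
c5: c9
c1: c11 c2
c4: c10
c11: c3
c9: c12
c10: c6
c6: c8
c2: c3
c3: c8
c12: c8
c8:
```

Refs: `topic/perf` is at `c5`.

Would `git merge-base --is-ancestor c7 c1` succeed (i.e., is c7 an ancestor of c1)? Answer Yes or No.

No

Ancestors of c1: {c1, c11, c2, c3, c8}.
c7 is not in that set, so it is not an ancestor of c1.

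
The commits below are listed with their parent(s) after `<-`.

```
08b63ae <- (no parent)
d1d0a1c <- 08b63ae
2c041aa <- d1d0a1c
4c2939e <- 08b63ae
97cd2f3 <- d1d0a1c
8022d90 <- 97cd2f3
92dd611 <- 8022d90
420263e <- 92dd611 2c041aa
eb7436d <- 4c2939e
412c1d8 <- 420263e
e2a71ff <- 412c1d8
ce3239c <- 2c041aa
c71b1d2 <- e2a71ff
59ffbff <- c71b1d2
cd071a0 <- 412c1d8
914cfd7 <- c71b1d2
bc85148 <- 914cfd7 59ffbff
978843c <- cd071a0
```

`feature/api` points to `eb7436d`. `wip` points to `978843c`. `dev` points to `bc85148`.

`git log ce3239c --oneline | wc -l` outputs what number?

Walking parent pointers from ce3239c: reachable set = {08b63ae, 2c041aa, ce3239c, d1d0a1c}.
That is 4 commits.

4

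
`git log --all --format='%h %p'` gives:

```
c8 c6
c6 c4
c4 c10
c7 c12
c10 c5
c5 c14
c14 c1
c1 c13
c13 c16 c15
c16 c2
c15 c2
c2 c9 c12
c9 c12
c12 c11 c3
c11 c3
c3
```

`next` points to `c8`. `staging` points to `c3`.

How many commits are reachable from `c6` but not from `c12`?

Reachable from c6: {c1, c10, c11, c12, c13, c14, c15, c16, c2, c3, c4, c5, c6, c9}.
Reachable from c12: {c11, c12, c3}.
In c6's history but not c12's: {c1, c10, c13, c14, c15, c16, c2, c4, c5, c6, c9} — 11 commits.

11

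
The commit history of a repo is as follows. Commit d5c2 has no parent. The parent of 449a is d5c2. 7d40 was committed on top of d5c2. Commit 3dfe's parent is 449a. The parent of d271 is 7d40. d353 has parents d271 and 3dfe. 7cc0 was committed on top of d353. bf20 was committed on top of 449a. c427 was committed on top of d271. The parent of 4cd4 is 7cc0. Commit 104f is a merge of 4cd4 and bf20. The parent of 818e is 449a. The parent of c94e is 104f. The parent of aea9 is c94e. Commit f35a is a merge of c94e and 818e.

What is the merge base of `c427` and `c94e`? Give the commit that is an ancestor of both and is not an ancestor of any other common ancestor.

d271

Ancestors of c427: {7d40, c427, d271, d5c2}.
Ancestors of c94e: {104f, 3dfe, 449a, 4cd4, 7cc0, 7d40, bf20, c94e, d271, d353, d5c2}.
Common ancestors: {7d40, d271, d5c2}.
Among these, d271 is not an ancestor of any other common ancestor — it is the merge base.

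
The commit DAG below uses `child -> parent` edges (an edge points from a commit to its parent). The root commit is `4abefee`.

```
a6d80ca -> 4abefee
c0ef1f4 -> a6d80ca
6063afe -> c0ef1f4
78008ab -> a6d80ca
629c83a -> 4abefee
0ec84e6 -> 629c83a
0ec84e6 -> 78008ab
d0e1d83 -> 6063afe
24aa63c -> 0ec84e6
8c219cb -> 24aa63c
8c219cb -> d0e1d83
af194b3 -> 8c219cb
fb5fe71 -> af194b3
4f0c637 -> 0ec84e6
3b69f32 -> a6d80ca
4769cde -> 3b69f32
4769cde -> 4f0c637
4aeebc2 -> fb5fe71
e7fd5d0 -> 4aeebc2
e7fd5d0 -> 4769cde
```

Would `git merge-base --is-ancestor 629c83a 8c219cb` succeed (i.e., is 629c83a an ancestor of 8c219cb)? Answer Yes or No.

Yes

Ancestors of 8c219cb (commits reachable by following parents): {0ec84e6, 24aa63c, 4abefee, 6063afe, 629c83a, 78008ab, 8c219cb, a6d80ca, c0ef1f4, d0e1d83}.
629c83a is in that set, so it is an ancestor of 8c219cb.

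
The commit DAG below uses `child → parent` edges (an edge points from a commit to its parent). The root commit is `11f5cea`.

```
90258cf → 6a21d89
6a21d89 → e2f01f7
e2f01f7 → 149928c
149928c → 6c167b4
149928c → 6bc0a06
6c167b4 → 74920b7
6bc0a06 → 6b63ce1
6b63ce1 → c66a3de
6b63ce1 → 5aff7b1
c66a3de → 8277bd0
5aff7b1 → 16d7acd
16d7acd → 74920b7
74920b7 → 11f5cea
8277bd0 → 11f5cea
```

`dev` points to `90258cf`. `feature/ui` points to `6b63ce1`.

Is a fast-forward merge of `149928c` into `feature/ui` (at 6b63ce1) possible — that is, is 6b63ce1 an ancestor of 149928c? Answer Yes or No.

A fast-forward from 6b63ce1 to 149928c is possible iff 6b63ce1 is an ancestor of 149928c.
Ancestors of 149928c: {11f5cea, 149928c, 16d7acd, 5aff7b1, 6b63ce1, 6bc0a06, 6c167b4, 74920b7, 8277bd0, c66a3de}.
6b63ce1 is among them, so fast-forward is possible.

Yes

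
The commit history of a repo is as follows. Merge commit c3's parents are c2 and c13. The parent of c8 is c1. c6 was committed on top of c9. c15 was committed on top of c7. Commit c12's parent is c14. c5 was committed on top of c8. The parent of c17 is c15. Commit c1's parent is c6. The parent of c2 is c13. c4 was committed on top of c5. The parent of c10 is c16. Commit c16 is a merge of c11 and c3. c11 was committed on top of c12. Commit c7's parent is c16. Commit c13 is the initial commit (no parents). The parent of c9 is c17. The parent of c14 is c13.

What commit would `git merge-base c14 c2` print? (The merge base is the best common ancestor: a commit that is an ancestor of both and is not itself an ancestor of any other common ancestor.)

Ancestors of c14: {c13, c14}.
Ancestors of c2: {c13, c2}.
Common ancestors: {c13}.
The only common ancestor is c13, so it is the merge base.

c13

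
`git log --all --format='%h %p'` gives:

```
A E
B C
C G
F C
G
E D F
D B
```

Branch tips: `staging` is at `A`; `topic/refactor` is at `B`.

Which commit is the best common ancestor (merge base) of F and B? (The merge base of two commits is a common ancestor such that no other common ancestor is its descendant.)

Ancestors of F: {C, F, G}.
Ancestors of B: {B, C, G}.
Common ancestors: {C, G}.
Among these, C is not an ancestor of any other common ancestor — it is the merge base.

C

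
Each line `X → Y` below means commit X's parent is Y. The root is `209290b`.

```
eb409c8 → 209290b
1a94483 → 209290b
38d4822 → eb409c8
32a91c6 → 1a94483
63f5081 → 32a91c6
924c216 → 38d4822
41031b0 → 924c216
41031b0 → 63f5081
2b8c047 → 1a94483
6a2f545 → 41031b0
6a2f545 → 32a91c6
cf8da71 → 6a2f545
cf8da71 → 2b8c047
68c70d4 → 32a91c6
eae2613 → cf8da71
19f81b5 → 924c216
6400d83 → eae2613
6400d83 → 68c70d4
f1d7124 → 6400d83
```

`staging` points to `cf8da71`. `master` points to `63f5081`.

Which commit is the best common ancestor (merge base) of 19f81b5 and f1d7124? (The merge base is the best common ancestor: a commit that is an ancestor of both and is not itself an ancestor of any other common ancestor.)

924c216

Ancestors of 19f81b5: {19f81b5, 209290b, 38d4822, 924c216, eb409c8}.
Ancestors of f1d7124: {1a94483, 209290b, 2b8c047, 32a91c6, 38d4822, 41031b0, 63f5081, 6400d83, 68c70d4, 6a2f545, 924c216, cf8da71, eae2613, eb409c8, f1d7124}.
Common ancestors: {209290b, 38d4822, 924c216, eb409c8}.
Among these, 924c216 is not an ancestor of any other common ancestor — it is the merge base.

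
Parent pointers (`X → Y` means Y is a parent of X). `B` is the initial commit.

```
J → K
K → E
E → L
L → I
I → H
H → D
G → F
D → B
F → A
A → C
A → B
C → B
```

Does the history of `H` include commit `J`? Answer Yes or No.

Ancestors of H: {B, D, H}.
J is not in that set, so it is not an ancestor of H.

No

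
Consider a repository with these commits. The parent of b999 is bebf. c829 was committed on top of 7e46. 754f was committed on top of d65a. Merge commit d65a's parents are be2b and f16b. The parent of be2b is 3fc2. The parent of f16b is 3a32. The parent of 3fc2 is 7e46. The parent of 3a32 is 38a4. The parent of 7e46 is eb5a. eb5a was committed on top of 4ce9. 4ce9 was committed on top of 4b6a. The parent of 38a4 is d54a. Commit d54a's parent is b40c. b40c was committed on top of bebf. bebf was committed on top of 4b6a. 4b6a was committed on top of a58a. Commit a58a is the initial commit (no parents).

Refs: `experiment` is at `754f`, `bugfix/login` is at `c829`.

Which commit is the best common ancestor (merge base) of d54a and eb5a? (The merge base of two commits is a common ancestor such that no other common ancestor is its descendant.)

Ancestors of d54a: {4b6a, a58a, b40c, bebf, d54a}.
Ancestors of eb5a: {4b6a, 4ce9, a58a, eb5a}.
Common ancestors: {4b6a, a58a}.
Among these, 4b6a is not an ancestor of any other common ancestor — it is the merge base.

4b6a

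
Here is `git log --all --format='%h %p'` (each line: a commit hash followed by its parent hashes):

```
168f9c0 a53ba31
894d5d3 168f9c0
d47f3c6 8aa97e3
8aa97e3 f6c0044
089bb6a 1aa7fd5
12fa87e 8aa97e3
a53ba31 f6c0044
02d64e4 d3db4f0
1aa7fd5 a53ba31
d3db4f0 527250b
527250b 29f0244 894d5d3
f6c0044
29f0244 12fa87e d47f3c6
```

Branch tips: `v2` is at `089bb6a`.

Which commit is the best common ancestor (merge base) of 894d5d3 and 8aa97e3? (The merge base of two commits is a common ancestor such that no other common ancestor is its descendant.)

Ancestors of 894d5d3: {168f9c0, 894d5d3, a53ba31, f6c0044}.
Ancestors of 8aa97e3: {8aa97e3, f6c0044}.
Common ancestors: {f6c0044}.
The only common ancestor is f6c0044, so it is the merge base.

f6c0044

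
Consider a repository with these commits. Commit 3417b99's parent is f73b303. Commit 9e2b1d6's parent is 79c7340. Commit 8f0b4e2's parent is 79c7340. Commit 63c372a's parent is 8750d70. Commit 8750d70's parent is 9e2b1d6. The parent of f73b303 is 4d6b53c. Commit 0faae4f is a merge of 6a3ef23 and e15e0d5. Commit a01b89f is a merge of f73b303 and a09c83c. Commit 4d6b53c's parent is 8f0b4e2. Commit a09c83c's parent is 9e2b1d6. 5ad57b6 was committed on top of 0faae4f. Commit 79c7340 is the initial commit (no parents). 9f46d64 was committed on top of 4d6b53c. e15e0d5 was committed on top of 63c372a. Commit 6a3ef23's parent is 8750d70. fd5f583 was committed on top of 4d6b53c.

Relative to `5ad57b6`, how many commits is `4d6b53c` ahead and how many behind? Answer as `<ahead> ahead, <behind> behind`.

Reachable from 4d6b53c: {4d6b53c, 79c7340, 8f0b4e2}.
Reachable from 5ad57b6: {0faae4f, 5ad57b6, 63c372a, 6a3ef23, 79c7340, 8750d70, 9e2b1d6, e15e0d5}.
Only in 4d6b53c's history (ahead): {4d6b53c, 8f0b4e2} — 2.
Only in 5ad57b6's history (behind): {0faae4f, 5ad57b6, 63c372a, 6a3ef23, 8750d70, 9e2b1d6, e15e0d5} — 7.

2 ahead, 7 behind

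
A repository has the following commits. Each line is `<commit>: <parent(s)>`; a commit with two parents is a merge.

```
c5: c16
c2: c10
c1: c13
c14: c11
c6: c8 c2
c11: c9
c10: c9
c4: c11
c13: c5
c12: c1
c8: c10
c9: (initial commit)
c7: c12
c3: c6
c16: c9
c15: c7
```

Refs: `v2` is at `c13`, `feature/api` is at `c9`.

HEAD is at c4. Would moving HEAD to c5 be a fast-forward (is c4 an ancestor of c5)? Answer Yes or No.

A fast-forward from c4 to c5 is possible iff c4 is an ancestor of c5.
Ancestors of c5: {c16, c5, c9}.
c4 is not among them, so fast-forward is not possible.

No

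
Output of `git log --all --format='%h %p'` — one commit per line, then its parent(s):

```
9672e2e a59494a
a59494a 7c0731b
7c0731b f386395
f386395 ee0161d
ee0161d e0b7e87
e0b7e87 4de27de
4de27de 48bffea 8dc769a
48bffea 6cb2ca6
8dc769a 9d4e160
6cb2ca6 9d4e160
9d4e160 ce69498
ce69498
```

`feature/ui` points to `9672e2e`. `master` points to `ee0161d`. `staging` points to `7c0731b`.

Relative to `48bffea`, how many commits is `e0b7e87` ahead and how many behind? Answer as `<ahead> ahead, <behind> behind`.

Reachable from e0b7e87: {48bffea, 4de27de, 6cb2ca6, 8dc769a, 9d4e160, ce69498, e0b7e87}.
Reachable from 48bffea: {48bffea, 6cb2ca6, 9d4e160, ce69498}.
Only in e0b7e87's history (ahead): {4de27de, 8dc769a, e0b7e87} — 3.
Only in 48bffea's history (behind): {} — 0.

3 ahead, 0 behind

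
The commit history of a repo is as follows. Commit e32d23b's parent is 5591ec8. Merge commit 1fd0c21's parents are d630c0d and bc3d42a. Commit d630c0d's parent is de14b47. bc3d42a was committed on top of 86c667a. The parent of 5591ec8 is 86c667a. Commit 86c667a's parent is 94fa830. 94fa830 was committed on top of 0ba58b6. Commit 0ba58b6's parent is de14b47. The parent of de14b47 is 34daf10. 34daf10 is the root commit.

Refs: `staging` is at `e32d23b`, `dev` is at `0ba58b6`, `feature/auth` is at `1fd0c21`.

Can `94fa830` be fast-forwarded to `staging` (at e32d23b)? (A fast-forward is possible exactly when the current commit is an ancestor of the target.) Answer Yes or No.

A fast-forward from 94fa830 to e32d23b is possible iff 94fa830 is an ancestor of e32d23b.
Ancestors of e32d23b: {0ba58b6, 34daf10, 5591ec8, 86c667a, 94fa830, de14b47, e32d23b}.
94fa830 is among them, so fast-forward is possible.

Yes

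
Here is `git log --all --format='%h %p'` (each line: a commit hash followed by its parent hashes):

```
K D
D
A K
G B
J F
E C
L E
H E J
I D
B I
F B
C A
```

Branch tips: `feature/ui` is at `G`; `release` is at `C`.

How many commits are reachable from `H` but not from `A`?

7

Reachable from H: {A, B, C, D, E, F, H, I, J, K}.
Reachable from A: {A, D, K}.
In H's history but not A's: {B, C, E, F, H, I, J} — 7 commits.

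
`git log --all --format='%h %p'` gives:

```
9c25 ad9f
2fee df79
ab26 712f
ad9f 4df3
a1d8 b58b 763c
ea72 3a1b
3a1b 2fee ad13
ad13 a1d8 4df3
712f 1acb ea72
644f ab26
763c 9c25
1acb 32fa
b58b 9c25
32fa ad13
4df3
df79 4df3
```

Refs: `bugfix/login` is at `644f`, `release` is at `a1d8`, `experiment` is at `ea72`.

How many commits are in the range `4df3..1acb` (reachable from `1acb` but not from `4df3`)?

8

Reachable from 1acb: {1acb, 32fa, 4df3, 763c, 9c25, a1d8, ad13, ad9f, b58b}.
Reachable from 4df3: {4df3}.
In 1acb's history but not 4df3's: {1acb, 32fa, 763c, 9c25, a1d8, ad13, ad9f, b58b} — 8 commits.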